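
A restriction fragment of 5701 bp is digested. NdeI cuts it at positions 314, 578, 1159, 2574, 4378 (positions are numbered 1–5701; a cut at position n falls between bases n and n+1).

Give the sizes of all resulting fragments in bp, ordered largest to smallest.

Linear molecule, 5 cuts → 6 fragments:
  314 − 0 = 314 bp
  578 − 314 = 264 bp
  1159 − 578 = 581 bp
  2574 − 1159 = 1415 bp
  4378 − 2574 = 1804 bp
  5701 − 4378 = 1323 bp
Sorted largest to smallest: 1804, 1415, 1323, 581, 314, 264 bp.

1804, 1415, 1323, 581, 314, 264 bp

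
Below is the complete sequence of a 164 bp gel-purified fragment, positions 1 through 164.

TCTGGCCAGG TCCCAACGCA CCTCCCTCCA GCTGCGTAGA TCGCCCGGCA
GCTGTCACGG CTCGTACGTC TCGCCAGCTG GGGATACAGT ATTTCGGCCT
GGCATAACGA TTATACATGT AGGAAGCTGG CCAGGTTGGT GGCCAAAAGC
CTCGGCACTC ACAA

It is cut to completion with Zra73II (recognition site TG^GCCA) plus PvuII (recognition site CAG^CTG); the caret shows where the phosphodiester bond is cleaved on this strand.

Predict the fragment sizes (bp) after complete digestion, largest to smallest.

52, 27, 26, 23, 20, 12, 4 bp

Zra73II sites (TGGCCA) start at positions 3, 128, 140.
Zra73II cuts after base 2 of each site, so after positions 4, 129, 141.
PvuII sites (CAGCTG) start at positions 29, 49, 75.
PvuII cuts after base 3 of each site, so after positions 31, 51, 77.
Combined cut positions: 4, 31, 51, 77, 129, 141.
Linear molecule, 6 cuts → 7 fragments:
  1–4 → 4 bp
  5–31 → 27 bp
  32–51 → 20 bp
  52–77 → 26 bp
  78–129 → 52 bp
  130–141 → 12 bp
  142–164 → 23 bp
Sorted largest to smallest: 52, 27, 26, 23, 20, 12, 4 bp.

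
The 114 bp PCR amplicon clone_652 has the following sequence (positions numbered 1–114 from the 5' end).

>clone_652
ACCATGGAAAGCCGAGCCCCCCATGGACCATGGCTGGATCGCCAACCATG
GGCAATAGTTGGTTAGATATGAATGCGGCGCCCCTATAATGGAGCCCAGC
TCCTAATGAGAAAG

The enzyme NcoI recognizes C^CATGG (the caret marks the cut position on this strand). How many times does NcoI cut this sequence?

4

CCATGG occurs starting at positions 2, 21, 28, 46.
NcoI cuts at 4 sites.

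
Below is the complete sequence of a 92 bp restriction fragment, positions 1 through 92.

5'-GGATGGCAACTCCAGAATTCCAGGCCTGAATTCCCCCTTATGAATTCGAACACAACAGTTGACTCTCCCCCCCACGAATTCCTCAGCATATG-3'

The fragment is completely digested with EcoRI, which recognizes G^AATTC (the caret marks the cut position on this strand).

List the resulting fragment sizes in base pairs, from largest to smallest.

EcoRI sites (GAATTC) start at positions 15, 28, 42, 76.
EcoRI cuts after the first base of each site, so after positions 15, 28, 42, 76.
Linear molecule, 4 cuts → 5 fragments:
  1–15 → 15 bp
  16–28 → 13 bp
  29–42 → 14 bp
  43–76 → 34 bp
  77–92 → 16 bp
Sorted largest to smallest: 34, 16, 15, 14, 13 bp.

34, 16, 15, 14, 13 bp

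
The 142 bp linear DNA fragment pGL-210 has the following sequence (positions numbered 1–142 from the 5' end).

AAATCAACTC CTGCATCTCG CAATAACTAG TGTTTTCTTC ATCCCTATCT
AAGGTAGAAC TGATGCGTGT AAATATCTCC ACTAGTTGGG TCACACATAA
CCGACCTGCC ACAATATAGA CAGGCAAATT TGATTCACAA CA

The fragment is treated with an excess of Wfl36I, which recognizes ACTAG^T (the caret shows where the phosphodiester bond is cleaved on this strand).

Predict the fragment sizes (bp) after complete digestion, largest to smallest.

Wfl36I sites (ACTAGT) start at positions 26, 81.
Wfl36I cuts after base 5 of each site (before the last base), so after positions 30, 85.
Linear molecule, 2 cuts → 3 fragments:
  1–30 → 30 bp
  31–85 → 55 bp
  86–142 → 57 bp
Sorted largest to smallest: 57, 55, 30 bp.

57, 55, 30 bp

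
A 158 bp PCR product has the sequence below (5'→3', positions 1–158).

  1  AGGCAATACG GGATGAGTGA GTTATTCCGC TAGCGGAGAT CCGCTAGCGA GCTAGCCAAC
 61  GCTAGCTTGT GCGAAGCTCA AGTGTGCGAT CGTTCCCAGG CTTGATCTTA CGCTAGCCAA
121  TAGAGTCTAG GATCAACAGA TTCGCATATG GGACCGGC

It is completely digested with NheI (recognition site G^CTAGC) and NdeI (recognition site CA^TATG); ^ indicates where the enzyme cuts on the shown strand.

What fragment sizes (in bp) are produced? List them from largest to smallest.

NheI sites (GCTAGC) start at positions 29, 43, 51, 61, 112.
NheI cuts after the first base of each site, so after positions 29, 43, 51, 61, 112.
The NdeI site (CATATG) starts at position 145.
NdeI cuts after base 2 of each site, so after position 146.
Combined cut positions: 29, 43, 51, 61, 112, 146.
Linear molecule, 6 cuts → 7 fragments:
  1–29 → 29 bp
  30–43 → 14 bp
  44–51 → 8 bp
  52–61 → 10 bp
  62–112 → 51 bp
  113–146 → 34 bp
  147–158 → 12 bp
Sorted largest to smallest: 51, 34, 29, 14, 12, 10, 8 bp.

51, 34, 29, 14, 12, 10, 8 bp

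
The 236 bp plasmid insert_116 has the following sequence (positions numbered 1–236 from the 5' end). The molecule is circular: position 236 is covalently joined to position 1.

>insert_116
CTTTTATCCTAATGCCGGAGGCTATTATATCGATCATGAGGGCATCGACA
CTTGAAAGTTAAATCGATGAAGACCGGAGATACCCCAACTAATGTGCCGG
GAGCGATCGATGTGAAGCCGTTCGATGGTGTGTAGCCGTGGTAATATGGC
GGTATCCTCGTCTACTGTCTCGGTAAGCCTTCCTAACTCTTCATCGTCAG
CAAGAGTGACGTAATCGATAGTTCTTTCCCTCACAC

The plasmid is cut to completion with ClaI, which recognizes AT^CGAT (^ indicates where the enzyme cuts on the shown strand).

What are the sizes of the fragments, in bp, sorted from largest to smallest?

108, 51, 43, 34 bp

ClaI sites (ATCGAT) start at positions 29, 63, 106, 214.
ClaI cuts after base 2 of each site, so after positions 30, 64, 107, 215.
Circular molecule, 4 cuts → 4 fragments:
  31–64 → 34 bp
  65–107 → 43 bp
  108–215 → 108 bp
  216–236 then 1–30 → 21 + 30 = 51 bp
Sorted largest to smallest: 108, 51, 43, 34 bp.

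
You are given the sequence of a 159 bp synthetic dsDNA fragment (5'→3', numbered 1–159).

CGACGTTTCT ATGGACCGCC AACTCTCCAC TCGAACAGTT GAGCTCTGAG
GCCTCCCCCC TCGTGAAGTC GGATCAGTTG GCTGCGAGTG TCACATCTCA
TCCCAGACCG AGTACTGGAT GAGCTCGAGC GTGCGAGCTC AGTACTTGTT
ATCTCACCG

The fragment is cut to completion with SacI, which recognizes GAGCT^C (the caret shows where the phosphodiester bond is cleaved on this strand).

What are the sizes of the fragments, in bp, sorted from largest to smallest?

SacI sites (GAGCTC) start at positions 41, 121, 135.
SacI cuts after base 5 of each site (before the last base), so after positions 45, 125, 139.
Linear molecule, 3 cuts → 4 fragments:
  1–45 → 45 bp
  46–125 → 80 bp
  126–139 → 14 bp
  140–159 → 20 bp
Sorted largest to smallest: 80, 45, 20, 14 bp.

80, 45, 20, 14 bp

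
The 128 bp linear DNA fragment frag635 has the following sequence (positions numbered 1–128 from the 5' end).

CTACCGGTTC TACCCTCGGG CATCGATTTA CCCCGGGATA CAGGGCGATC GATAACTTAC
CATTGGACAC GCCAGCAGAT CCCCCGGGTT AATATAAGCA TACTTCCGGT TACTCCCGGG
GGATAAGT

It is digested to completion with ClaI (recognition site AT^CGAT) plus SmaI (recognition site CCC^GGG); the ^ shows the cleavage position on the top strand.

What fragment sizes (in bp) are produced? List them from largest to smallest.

ClaI sites (ATCGAT) start at positions 22, 48.
ClaI cuts after base 2 of each site, so after positions 23, 49.
SmaI sites (CCCGGG) start at positions 32, 83, 115.
SmaI cuts after base 3 of each site, so after positions 34, 85, 117.
Combined cut positions: 23, 34, 49, 85, 117.
Linear molecule, 5 cuts → 6 fragments:
  1–23 → 23 bp
  24–34 → 11 bp
  35–49 → 15 bp
  50–85 → 36 bp
  86–117 → 32 bp
  118–128 → 11 bp
Sorted largest to smallest: 36, 32, 23, 15, 11, 11 bp.

36, 32, 23, 15, 11, 11 bp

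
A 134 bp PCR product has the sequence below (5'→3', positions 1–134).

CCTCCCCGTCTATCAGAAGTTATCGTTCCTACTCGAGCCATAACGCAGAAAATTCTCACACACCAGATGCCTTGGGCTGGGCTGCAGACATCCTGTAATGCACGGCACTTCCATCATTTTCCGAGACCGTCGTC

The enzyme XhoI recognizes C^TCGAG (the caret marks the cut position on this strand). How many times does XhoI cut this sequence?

1

CTCGAG occurs starting at position 32.
XhoI cuts at 1 site.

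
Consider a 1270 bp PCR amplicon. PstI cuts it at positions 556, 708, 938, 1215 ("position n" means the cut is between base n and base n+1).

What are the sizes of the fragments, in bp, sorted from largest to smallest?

556, 277, 230, 152, 55 bp

Linear molecule, 4 cuts → 5 fragments:
  556 − 0 = 556 bp
  708 − 556 = 152 bp
  938 − 708 = 230 bp
  1215 − 938 = 277 bp
  1270 − 1215 = 55 bp
Sorted largest to smallest: 556, 277, 230, 152, 55 bp.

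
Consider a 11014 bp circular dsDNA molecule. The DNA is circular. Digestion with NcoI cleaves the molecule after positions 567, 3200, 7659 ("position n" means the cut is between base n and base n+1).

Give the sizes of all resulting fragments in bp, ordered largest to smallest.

Circular molecule, 3 cuts → 3 fragments:
  3200 − 567 = 2633 bp
  7659 − 3200 = 4459 bp
  wrap: 11014 − 7659 + 567 = 3922 bp
Sorted largest to smallest: 4459, 3922, 2633 bp.

4459, 3922, 2633 bp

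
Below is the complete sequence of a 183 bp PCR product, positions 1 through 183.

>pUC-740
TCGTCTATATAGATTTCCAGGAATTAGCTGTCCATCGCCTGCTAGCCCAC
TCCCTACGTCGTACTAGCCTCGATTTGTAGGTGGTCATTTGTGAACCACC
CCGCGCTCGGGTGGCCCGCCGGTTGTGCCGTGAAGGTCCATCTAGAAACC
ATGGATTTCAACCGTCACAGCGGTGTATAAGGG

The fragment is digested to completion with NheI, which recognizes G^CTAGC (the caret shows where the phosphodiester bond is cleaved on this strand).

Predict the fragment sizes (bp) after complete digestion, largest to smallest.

The NheI site (GCTAGC) starts at position 41.
NheI cuts after the first base of each site, so after position 41.
Linear molecule, 1 cut → 2 fragments:
  1–41 → 41 bp
  42–183 → 142 bp
Sorted largest to smallest: 142, 41 bp.

142, 41 bp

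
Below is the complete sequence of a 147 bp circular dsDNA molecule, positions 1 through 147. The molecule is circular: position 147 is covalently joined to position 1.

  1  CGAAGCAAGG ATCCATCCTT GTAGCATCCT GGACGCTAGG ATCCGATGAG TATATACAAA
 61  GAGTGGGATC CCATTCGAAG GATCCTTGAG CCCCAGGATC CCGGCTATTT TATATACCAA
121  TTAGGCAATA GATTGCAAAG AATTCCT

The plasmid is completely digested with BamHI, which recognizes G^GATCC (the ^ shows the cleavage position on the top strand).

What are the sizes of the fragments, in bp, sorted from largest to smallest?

BamHI sites (GGATCC) start at positions 9, 39, 66, 80, 96.
BamHI cuts after the first base of each site, so after positions 9, 39, 66, 80, 96.
Circular molecule, 5 cuts → 5 fragments:
  10–39 → 30 bp
  40–66 → 27 bp
  67–80 → 14 bp
  81–96 → 16 bp
  97–147 then 1–9 → 51 + 9 = 60 bp
Sorted largest to smallest: 60, 30, 27, 16, 14 bp.

60, 30, 27, 16, 14 bp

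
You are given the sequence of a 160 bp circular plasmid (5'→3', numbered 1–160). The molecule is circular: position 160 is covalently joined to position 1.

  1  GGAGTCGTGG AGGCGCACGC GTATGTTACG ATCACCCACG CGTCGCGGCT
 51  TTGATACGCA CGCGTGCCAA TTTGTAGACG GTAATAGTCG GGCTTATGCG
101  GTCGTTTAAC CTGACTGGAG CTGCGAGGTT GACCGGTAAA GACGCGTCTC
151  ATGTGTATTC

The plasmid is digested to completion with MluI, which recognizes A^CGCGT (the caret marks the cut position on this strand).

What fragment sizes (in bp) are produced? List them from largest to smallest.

82, 35, 22, 21 bp

MluI sites (ACGCGT) start at positions 17, 38, 60, 142.
MluI cuts after the first base of each site, so after positions 17, 38, 60, 142.
Circular molecule, 4 cuts → 4 fragments:
  18–38 → 21 bp
  39–60 → 22 bp
  61–142 → 82 bp
  143–160 then 1–17 → 18 + 17 = 35 bp
Sorted largest to smallest: 82, 35, 22, 21 bp.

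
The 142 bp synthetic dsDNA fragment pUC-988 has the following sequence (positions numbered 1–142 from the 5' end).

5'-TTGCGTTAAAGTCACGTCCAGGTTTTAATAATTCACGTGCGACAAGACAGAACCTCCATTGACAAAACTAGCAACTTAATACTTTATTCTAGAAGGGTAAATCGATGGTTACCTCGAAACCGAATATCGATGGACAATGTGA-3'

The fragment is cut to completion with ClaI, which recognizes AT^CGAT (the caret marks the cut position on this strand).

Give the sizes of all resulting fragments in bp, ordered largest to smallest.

102, 25, 15 bp

ClaI sites (ATCGAT) start at positions 101, 126.
ClaI cuts after base 2 of each site, so after positions 102, 127.
Linear molecule, 2 cuts → 3 fragments:
  1–102 → 102 bp
  103–127 → 25 bp
  128–142 → 15 bp
Sorted largest to smallest: 102, 25, 15 bp.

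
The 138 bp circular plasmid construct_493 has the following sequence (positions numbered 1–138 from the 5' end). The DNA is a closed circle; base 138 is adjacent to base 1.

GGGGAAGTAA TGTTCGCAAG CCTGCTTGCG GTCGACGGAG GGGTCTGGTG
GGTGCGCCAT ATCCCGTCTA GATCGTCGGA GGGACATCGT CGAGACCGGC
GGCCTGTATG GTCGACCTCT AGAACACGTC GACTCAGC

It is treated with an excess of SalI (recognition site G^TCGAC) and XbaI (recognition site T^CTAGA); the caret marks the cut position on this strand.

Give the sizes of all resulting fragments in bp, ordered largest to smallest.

SalI sites (GTCGAC) start at positions 31, 111, 128.
SalI cuts after the first base of each site, so after positions 31, 111, 128.
XbaI sites (TCTAGA) start at positions 67, 118.
XbaI cuts after the first base of each site, so after positions 67, 118.
Combined cut positions: 31, 67, 111, 118, 128.
Circular molecule, 5 cuts → 5 fragments:
  32–67 → 36 bp
  68–111 → 44 bp
  112–118 → 7 bp
  119–128 → 10 bp
  129–138 then 1–31 → 10 + 31 = 41 bp
Sorted largest to smallest: 44, 41, 36, 10, 7 bp.

44, 41, 36, 10, 7 bp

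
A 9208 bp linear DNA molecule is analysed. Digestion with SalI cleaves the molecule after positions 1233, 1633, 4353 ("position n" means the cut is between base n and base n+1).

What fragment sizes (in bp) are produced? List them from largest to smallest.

Linear molecule, 3 cuts → 4 fragments:
  1233 − 0 = 1233 bp
  1633 − 1233 = 400 bp
  4353 − 1633 = 2720 bp
  9208 − 4353 = 4855 bp
Sorted largest to smallest: 4855, 2720, 1233, 400 bp.

4855, 2720, 1233, 400 bp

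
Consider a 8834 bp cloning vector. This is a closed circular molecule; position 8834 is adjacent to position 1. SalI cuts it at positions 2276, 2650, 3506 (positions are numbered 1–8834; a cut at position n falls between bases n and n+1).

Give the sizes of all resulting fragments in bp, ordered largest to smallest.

7604, 856, 374 bp

Circular molecule, 3 cuts → 3 fragments:
  2650 − 2276 = 374 bp
  3506 − 2650 = 856 bp
  wrap: 8834 − 3506 + 2276 = 7604 bp
Sorted largest to smallest: 7604, 856, 374 bp.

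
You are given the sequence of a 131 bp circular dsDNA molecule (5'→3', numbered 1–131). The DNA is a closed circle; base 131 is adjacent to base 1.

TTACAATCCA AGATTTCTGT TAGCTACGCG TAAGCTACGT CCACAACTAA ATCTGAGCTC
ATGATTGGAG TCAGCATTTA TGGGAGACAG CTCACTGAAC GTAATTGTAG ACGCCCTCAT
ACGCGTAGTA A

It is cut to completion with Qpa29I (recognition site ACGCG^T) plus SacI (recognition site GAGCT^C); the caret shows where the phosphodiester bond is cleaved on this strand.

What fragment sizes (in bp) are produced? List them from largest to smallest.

66, 36, 29 bp

Qpa29I sites (ACGCGT) start at positions 26, 121.
Qpa29I cuts after base 5 of each site (before the last base), so after positions 30, 125.
The SacI site (GAGCTC) starts at position 55.
SacI cuts after base 5 of each site (before the last base), so after position 59.
Combined cut positions: 30, 59, 125.
Circular molecule, 3 cuts → 3 fragments:
  31–59 → 29 bp
  60–125 → 66 bp
  126–131 then 1–30 → 6 + 30 = 36 bp
Sorted largest to smallest: 66, 36, 29 bp.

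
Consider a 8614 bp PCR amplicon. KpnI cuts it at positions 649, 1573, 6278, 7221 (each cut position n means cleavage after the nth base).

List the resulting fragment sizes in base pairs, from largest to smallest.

4705, 1393, 943, 924, 649 bp

Linear molecule, 4 cuts → 5 fragments:
  649 − 0 = 649 bp
  1573 − 649 = 924 bp
  6278 − 1573 = 4705 bp
  7221 − 6278 = 943 bp
  8614 − 7221 = 1393 bp
Sorted largest to smallest: 4705, 1393, 943, 924, 649 bp.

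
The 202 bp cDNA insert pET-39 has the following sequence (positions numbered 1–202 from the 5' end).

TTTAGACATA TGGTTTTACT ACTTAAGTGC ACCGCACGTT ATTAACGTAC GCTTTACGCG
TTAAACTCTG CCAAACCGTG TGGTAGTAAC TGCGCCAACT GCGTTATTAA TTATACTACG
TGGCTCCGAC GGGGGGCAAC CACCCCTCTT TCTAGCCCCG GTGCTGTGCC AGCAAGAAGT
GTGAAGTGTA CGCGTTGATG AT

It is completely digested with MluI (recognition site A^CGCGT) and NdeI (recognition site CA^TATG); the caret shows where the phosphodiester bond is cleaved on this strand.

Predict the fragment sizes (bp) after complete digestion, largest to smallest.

134, 48, 12, 8 bp

MluI sites (ACGCGT) start at positions 56, 190.
MluI cuts after the first base of each site, so after positions 56, 190.
The NdeI site (CATATG) starts at position 7.
NdeI cuts after base 2 of each site, so after position 8.
Combined cut positions: 8, 56, 190.
Linear molecule, 3 cuts → 4 fragments:
  1–8 → 8 bp
  9–56 → 48 bp
  57–190 → 134 bp
  191–202 → 12 bp
Sorted largest to smallest: 134, 48, 12, 8 bp.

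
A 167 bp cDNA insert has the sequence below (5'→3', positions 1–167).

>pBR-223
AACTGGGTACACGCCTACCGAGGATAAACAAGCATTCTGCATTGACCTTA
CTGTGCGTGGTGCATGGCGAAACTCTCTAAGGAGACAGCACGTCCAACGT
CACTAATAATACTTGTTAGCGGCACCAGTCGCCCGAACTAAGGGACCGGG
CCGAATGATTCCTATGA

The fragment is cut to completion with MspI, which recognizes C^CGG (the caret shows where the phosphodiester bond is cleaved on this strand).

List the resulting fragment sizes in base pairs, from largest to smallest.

The MspI site (CCGG) starts at position 146.
MspI cuts after the first base of each site, so after position 146.
Linear molecule, 1 cut → 2 fragments:
  1–146 → 146 bp
  147–167 → 21 bp
Sorted largest to smallest: 146, 21 bp.

146, 21 bp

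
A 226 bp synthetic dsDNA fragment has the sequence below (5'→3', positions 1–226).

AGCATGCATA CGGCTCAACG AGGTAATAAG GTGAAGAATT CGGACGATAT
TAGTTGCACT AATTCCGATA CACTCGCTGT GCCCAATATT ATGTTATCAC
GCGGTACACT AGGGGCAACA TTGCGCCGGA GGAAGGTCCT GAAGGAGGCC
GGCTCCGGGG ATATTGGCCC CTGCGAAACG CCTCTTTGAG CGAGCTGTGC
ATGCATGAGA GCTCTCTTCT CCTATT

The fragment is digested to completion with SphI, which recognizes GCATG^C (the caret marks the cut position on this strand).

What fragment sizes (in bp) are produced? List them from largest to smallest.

SphI sites (GCATGC) start at positions 2, 199.
SphI cuts after base 5 of each site (before the last base), so after positions 6, 203.
Linear molecule, 2 cuts → 3 fragments:
  1–6 → 6 bp
  7–203 → 197 bp
  204–226 → 23 bp
Sorted largest to smallest: 197, 23, 6 bp.

197, 23, 6 bp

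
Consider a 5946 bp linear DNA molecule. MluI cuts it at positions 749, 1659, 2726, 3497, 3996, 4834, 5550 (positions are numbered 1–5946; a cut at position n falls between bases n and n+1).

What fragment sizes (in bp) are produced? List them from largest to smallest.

Linear molecule, 7 cuts → 8 fragments:
  749 − 0 = 749 bp
  1659 − 749 = 910 bp
  2726 − 1659 = 1067 bp
  3497 − 2726 = 771 bp
  3996 − 3497 = 499 bp
  4834 − 3996 = 838 bp
  5550 − 4834 = 716 bp
  5946 − 5550 = 396 bp
Sorted largest to smallest: 1067, 910, 838, 771, 749, 716, 499, 396 bp.

1067, 910, 838, 771, 749, 716, 499, 396 bp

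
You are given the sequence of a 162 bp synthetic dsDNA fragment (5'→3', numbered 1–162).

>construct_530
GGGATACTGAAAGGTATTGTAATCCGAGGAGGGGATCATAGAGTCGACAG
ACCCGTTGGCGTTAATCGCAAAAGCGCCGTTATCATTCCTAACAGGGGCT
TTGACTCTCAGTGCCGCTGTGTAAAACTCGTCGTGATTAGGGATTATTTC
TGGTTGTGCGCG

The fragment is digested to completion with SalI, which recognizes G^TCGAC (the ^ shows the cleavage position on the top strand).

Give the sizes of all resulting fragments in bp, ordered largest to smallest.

119, 43 bp

The SalI site (GTCGAC) starts at position 43.
SalI cuts after the first base of each site, so after position 43.
Linear molecule, 1 cut → 2 fragments:
  1–43 → 43 bp
  44–162 → 119 bp
Sorted largest to smallest: 119, 43 bp.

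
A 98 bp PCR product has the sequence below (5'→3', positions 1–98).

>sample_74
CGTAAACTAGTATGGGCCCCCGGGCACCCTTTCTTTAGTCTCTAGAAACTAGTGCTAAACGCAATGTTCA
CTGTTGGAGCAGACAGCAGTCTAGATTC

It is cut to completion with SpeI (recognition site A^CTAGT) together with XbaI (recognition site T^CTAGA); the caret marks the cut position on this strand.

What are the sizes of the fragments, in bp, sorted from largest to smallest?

42, 35, 8, 7, 6 bp

SpeI sites (ACTAGT) start at positions 6, 48.
SpeI cuts after the first base of each site, so after positions 6, 48.
XbaI sites (TCTAGA) start at positions 41, 90.
XbaI cuts after the first base of each site, so after positions 41, 90.
Combined cut positions: 6, 41, 48, 90.
Linear molecule, 4 cuts → 5 fragments:
  1–6 → 6 bp
  7–41 → 35 bp
  42–48 → 7 bp
  49–90 → 42 bp
  91–98 → 8 bp
Sorted largest to smallest: 42, 35, 8, 7, 6 bp.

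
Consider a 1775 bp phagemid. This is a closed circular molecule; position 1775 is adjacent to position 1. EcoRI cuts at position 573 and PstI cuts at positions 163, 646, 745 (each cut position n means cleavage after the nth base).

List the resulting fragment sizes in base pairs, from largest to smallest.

Combined cut positions (sorted): 163, 573, 646, 745.
Circular molecule, 4 cuts → 4 fragments:
  573 − 163 = 410 bp
  646 − 573 = 73 bp
  745 − 646 = 99 bp
  wrap: 1775 − 745 + 163 = 1193 bp
Sorted largest to smallest: 1193, 410, 99, 73 bp.

1193, 410, 99, 73 bp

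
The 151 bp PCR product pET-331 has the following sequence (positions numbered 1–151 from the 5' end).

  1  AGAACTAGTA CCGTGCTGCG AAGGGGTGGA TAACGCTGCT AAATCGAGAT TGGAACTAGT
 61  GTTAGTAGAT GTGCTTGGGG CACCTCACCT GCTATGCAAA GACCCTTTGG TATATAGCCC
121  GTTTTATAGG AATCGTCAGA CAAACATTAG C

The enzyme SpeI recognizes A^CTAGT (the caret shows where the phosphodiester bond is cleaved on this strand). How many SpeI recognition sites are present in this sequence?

2

ACTAGT occurs starting at positions 4, 55.
SpeI cuts at 2 sites.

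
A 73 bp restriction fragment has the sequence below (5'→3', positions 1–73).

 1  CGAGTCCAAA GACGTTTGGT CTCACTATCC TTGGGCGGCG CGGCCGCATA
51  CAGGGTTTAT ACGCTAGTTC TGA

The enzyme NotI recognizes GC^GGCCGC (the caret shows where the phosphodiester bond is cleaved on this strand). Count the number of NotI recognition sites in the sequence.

1

GCGGCCGC occurs starting at position 40.
NotI cuts at 1 site.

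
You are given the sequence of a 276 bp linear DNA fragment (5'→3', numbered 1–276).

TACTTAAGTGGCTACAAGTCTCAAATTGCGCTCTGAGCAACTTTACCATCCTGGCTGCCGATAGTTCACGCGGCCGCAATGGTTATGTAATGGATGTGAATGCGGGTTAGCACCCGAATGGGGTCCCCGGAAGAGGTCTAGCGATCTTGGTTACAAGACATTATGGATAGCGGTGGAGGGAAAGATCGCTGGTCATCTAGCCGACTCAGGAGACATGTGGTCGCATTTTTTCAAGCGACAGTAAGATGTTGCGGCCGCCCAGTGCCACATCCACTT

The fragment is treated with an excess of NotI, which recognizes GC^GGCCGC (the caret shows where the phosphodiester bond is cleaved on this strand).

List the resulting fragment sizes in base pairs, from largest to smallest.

NotI sites (GCGGCCGC) start at positions 70, 251.
NotI cuts after base 2 of each site, so after positions 71, 252.
Linear molecule, 2 cuts → 3 fragments:
  1–71 → 71 bp
  72–252 → 181 bp
  253–276 → 24 bp
Sorted largest to smallest: 181, 71, 24 bp.

181, 71, 24 bp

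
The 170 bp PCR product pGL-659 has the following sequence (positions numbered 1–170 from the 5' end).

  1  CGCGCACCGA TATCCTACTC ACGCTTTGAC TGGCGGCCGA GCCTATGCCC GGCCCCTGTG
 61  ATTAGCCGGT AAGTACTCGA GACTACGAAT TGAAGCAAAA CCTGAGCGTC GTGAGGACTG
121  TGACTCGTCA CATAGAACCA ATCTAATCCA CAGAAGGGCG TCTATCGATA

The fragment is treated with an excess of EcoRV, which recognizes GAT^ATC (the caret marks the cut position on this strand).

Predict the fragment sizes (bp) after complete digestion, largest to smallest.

159, 11 bp

The EcoRV site (GATATC) starts at position 9.
EcoRV cuts after base 3 of each site, so after position 11.
Linear molecule, 1 cut → 2 fragments:
  1–11 → 11 bp
  12–170 → 159 bp
Sorted largest to smallest: 159, 11 bp.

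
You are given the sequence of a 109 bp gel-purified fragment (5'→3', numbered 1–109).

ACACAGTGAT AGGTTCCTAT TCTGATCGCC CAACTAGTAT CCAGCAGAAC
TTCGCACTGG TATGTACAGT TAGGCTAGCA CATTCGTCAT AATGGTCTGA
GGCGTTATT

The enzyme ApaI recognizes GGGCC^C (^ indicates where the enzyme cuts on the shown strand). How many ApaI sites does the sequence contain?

No occurrence of GGGCCC is present in the sequence.
ApaI does not cut: 0 sites.

0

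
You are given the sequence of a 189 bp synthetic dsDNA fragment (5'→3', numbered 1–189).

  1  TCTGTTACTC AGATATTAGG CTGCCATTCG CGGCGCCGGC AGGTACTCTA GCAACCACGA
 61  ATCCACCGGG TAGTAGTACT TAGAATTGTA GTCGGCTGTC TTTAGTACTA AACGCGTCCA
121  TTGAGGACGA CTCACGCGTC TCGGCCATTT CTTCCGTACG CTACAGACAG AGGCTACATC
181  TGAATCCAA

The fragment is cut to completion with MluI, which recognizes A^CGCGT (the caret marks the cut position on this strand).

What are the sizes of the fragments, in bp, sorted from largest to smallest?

MluI sites (ACGCGT) start at positions 112, 134.
MluI cuts after the first base of each site, so after positions 112, 134.
Linear molecule, 2 cuts → 3 fragments:
  1–112 → 112 bp
  113–134 → 22 bp
  135–189 → 55 bp
Sorted largest to smallest: 112, 55, 22 bp.

112, 55, 22 bp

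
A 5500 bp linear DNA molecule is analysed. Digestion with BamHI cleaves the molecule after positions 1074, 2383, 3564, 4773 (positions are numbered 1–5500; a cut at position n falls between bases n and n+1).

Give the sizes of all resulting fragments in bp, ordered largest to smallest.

Linear molecule, 4 cuts → 5 fragments:
  1074 − 0 = 1074 bp
  2383 − 1074 = 1309 bp
  3564 − 2383 = 1181 bp
  4773 − 3564 = 1209 bp
  5500 − 4773 = 727 bp
Sorted largest to smallest: 1309, 1209, 1181, 1074, 727 bp.

1309, 1209, 1181, 1074, 727 bp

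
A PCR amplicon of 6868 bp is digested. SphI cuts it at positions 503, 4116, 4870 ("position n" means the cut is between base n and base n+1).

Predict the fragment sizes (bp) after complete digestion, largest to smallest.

Linear molecule, 3 cuts → 4 fragments:
  503 − 0 = 503 bp
  4116 − 503 = 3613 bp
  4870 − 4116 = 754 bp
  6868 − 4870 = 1998 bp
Sorted largest to smallest: 3613, 1998, 754, 503 bp.

3613, 1998, 754, 503 bp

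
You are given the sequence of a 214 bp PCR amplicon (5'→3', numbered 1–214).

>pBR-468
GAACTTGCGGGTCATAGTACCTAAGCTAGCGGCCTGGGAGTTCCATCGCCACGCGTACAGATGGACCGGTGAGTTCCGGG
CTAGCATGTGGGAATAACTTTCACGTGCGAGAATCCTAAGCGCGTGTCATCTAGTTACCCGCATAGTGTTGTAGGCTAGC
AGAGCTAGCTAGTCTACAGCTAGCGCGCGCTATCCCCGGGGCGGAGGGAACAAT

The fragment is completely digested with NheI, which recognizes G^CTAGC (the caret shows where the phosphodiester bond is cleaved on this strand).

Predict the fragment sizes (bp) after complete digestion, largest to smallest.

75, 55, 35, 25, 15, 9 bp

NheI sites (GCTAGC) start at positions 25, 80, 155, 164, 179.
NheI cuts after the first base of each site, so after positions 25, 80, 155, 164, 179.
Linear molecule, 5 cuts → 6 fragments:
  1–25 → 25 bp
  26–80 → 55 bp
  81–155 → 75 bp
  156–164 → 9 bp
  165–179 → 15 bp
  180–214 → 35 bp
Sorted largest to smallest: 75, 55, 35, 25, 15, 9 bp.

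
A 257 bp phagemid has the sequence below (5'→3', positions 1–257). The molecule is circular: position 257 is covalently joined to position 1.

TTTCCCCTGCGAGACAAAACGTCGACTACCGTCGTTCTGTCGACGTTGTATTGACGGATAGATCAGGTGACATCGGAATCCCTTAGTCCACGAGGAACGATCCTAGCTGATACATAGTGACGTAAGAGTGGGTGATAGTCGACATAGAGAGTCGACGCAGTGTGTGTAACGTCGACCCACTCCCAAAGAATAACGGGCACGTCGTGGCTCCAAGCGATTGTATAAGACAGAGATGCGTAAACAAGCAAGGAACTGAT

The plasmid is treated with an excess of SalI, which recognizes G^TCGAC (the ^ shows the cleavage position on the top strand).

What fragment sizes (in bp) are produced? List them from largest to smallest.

107, 99, 20, 18, 13 bp

SalI sites (GTCGAC) start at positions 21, 39, 138, 151, 171.
SalI cuts after the first base of each site, so after positions 21, 39, 138, 151, 171.
Circular molecule, 5 cuts → 5 fragments:
  22–39 → 18 bp
  40–138 → 99 bp
  139–151 → 13 bp
  152–171 → 20 bp
  172–257 then 1–21 → 86 + 21 = 107 bp
Sorted largest to smallest: 107, 99, 20, 18, 13 bp.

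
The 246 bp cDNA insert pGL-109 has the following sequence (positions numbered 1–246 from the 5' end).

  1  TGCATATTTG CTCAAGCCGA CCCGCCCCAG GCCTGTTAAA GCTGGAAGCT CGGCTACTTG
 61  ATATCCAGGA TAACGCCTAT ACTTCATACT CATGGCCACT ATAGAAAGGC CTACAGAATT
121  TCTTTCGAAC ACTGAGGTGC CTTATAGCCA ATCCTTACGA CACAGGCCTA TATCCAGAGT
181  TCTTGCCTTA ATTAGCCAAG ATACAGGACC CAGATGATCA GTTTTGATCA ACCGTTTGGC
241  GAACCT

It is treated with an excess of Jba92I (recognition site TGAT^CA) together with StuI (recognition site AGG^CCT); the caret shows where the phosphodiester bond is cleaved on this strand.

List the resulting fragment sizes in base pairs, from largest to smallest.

78, 57, 52, 31, 18, 10 bp

Jba92I sites (TGATCA) start at positions 215, 225.
Jba92I cuts after base 4 of each site, so after positions 218, 228.
StuI sites (AGGCCT) start at positions 29, 107, 164.
StuI cuts after base 3 of each site, so after positions 31, 109, 166.
Combined cut positions: 31, 109, 166, 218, 228.
Linear molecule, 5 cuts → 6 fragments:
  1–31 → 31 bp
  32–109 → 78 bp
  110–166 → 57 bp
  167–218 → 52 bp
  219–228 → 10 bp
  229–246 → 18 bp
Sorted largest to smallest: 78, 57, 52, 31, 18, 10 bp.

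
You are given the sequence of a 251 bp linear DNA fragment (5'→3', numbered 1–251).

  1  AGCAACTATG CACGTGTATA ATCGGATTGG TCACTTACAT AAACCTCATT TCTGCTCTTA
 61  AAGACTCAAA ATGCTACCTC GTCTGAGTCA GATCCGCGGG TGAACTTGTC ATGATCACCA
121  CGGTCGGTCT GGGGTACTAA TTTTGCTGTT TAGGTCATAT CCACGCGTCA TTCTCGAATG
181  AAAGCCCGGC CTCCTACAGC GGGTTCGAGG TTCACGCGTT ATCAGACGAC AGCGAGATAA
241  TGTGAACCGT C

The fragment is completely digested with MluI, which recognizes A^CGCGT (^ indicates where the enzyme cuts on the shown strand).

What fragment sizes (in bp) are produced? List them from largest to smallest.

MluI sites (ACGCGT) start at positions 163, 214.
MluI cuts after the first base of each site, so after positions 163, 214.
Linear molecule, 2 cuts → 3 fragments:
  1–163 → 163 bp
  164–214 → 51 bp
  215–251 → 37 bp
Sorted largest to smallest: 163, 51, 37 bp.

163, 51, 37 bp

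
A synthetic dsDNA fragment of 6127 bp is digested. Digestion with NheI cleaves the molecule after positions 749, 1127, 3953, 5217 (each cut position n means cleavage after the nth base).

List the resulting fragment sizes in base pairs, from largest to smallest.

Linear molecule, 4 cuts → 5 fragments:
  749 − 0 = 749 bp
  1127 − 749 = 378 bp
  3953 − 1127 = 2826 bp
  5217 − 3953 = 1264 bp
  6127 − 5217 = 910 bp
Sorted largest to smallest: 2826, 1264, 910, 749, 378 bp.

2826, 1264, 910, 749, 378 bp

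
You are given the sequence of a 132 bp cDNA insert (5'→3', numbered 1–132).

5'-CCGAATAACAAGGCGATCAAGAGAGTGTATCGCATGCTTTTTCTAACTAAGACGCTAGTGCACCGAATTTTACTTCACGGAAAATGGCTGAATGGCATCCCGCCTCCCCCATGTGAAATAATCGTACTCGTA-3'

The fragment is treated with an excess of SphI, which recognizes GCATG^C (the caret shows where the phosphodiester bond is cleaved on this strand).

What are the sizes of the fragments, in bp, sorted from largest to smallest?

The SphI site (GCATGC) starts at position 32.
SphI cuts after base 5 of each site (before the last base), so after position 36.
Linear molecule, 1 cut → 2 fragments:
  1–36 → 36 bp
  37–132 → 96 bp
Sorted largest to smallest: 96, 36 bp.

96, 36 bp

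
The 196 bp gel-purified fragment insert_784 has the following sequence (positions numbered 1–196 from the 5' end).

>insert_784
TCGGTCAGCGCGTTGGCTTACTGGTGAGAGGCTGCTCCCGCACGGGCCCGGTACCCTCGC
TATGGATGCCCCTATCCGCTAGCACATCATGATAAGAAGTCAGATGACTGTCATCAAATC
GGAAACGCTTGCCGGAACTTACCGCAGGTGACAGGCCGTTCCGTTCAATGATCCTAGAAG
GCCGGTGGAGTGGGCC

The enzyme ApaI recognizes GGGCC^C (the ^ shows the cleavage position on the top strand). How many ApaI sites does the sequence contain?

GGGCCC occurs starting at position 44.
ApaI cuts at 1 site.

1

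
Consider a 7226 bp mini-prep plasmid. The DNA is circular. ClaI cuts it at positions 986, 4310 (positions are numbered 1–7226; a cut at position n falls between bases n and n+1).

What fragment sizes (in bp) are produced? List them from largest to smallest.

3902, 3324 bp

Circular molecule, 2 cuts → 2 fragments:
  4310 − 986 = 3324 bp
  wrap: 7226 − 4310 + 986 = 3902 bp
Sorted largest to smallest: 3902, 3324 bp.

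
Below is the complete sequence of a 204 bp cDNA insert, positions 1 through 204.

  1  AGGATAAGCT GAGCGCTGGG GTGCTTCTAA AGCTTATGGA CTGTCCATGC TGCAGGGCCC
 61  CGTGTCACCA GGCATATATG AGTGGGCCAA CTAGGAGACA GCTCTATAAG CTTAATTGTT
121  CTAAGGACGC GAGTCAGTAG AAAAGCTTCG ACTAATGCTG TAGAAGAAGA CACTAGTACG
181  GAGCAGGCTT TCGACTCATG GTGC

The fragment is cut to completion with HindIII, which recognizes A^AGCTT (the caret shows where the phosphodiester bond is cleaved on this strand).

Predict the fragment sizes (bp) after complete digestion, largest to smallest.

HindIII sites (AAGCTT) start at positions 30, 108, 143.
HindIII cuts after the first base of each site, so after positions 30, 108, 143.
Linear molecule, 3 cuts → 4 fragments:
  1–30 → 30 bp
  31–108 → 78 bp
  109–143 → 35 bp
  144–204 → 61 bp
Sorted largest to smallest: 78, 61, 35, 30 bp.

78, 61, 35, 30 bp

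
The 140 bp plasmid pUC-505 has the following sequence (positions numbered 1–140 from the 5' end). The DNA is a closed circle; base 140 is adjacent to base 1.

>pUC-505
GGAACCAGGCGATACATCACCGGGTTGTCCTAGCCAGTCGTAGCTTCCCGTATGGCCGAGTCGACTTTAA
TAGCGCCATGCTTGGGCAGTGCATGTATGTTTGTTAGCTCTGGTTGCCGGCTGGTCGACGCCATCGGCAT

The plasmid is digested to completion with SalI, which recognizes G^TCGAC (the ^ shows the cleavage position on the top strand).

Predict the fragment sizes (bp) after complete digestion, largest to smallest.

SalI sites (GTCGAC) start at positions 60, 124.
SalI cuts after the first base of each site, so after positions 60, 124.
Circular molecule, 2 cuts → 2 fragments:
  61–124 → 64 bp
  125–140 then 1–60 → 16 + 60 = 76 bp
Sorted largest to smallest: 76, 64 bp.

76, 64 bp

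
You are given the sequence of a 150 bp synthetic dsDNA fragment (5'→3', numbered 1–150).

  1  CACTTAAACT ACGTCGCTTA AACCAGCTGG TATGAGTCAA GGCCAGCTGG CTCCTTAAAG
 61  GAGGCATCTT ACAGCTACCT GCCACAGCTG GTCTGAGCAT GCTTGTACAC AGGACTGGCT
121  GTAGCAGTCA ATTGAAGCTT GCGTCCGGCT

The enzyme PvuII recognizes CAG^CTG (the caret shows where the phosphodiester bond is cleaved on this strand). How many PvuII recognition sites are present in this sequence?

CAGCTG occurs starting at positions 24, 44, 85.
PvuII cuts at 3 sites.

3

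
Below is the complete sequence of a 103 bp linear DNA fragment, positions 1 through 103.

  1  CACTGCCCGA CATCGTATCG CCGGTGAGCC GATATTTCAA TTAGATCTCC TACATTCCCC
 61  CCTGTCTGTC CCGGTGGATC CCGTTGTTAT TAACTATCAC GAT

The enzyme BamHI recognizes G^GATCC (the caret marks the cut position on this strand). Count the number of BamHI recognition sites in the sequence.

GGATCC occurs starting at position 76.
BamHI cuts at 1 site.

1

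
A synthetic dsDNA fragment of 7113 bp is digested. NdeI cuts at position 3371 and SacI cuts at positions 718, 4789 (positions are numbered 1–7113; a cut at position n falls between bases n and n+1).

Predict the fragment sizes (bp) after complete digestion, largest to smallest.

Combined cut positions (sorted): 718, 3371, 4789.
Linear molecule, 3 cuts → 4 fragments:
  718 − 0 = 718 bp
  3371 − 718 = 2653 bp
  4789 − 3371 = 1418 bp
  7113 − 4789 = 2324 bp
Sorted largest to smallest: 2653, 2324, 1418, 718 bp.

2653, 2324, 1418, 718 bp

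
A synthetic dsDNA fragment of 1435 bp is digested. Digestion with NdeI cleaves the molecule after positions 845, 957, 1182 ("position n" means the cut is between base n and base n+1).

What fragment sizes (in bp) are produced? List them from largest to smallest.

845, 253, 225, 112 bp

Linear molecule, 3 cuts → 4 fragments:
  845 − 0 = 845 bp
  957 − 845 = 112 bp
  1182 − 957 = 225 bp
  1435 − 1182 = 253 bp
Sorted largest to smallest: 845, 253, 225, 112 bp.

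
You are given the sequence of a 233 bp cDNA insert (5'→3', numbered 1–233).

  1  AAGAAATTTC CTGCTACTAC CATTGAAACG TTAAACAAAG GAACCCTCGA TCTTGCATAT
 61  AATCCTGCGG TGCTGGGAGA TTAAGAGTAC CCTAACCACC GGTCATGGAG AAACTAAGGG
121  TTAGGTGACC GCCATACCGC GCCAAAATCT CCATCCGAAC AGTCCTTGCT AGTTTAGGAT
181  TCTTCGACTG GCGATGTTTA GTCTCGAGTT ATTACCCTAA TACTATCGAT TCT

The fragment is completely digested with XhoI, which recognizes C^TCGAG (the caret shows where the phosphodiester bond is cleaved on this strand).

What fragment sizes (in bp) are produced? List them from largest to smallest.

The XhoI site (CTCGAG) starts at position 203.
XhoI cuts after the first base of each site, so after position 203.
Linear molecule, 1 cut → 2 fragments:
  1–203 → 203 bp
  204–233 → 30 bp
Sorted largest to smallest: 203, 30 bp.

203, 30 bp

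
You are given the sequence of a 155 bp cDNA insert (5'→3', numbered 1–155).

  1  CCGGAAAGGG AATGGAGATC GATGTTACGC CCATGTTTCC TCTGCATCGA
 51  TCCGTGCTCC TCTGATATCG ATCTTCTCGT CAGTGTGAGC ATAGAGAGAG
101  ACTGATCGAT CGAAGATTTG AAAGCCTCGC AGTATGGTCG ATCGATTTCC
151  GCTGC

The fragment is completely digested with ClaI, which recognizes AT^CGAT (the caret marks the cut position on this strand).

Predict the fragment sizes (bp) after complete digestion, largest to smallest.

ClaI sites (ATCGAT) start at positions 18, 46, 67, 105, 141.
ClaI cuts after base 2 of each site, so after positions 19, 47, 68, 106, 142.
Linear molecule, 5 cuts → 6 fragments:
  1–19 → 19 bp
  20–47 → 28 bp
  48–68 → 21 bp
  69–106 → 38 bp
  107–142 → 36 bp
  143–155 → 13 bp
Sorted largest to smallest: 38, 36, 28, 21, 19, 13 bp.

38, 36, 28, 21, 19, 13 bp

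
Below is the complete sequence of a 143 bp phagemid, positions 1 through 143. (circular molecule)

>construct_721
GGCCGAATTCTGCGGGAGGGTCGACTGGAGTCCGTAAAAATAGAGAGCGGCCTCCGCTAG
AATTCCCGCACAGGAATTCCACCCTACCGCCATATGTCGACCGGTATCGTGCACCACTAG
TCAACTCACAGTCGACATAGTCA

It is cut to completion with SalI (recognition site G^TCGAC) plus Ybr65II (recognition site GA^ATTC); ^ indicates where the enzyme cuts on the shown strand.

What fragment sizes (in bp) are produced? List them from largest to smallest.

SalI sites (GTCGAC) start at positions 20, 96, 131.
SalI cuts after the first base of each site, so after positions 20, 96, 131.
Ybr65II sites (GAATTC) start at positions 5, 60, 74.
Ybr65II cuts after base 2 of each site, so after positions 6, 61, 75.
Combined cut positions: 6, 20, 61, 75, 96, 131.
Circular molecule, 6 cuts → 6 fragments:
  7–20 → 14 bp
  21–61 → 41 bp
  62–75 → 14 bp
  76–96 → 21 bp
  97–131 → 35 bp
  132–143 then 1–6 → 12 + 6 = 18 bp
Sorted largest to smallest: 41, 35, 21, 18, 14, 14 bp.

41, 35, 21, 18, 14, 14 bp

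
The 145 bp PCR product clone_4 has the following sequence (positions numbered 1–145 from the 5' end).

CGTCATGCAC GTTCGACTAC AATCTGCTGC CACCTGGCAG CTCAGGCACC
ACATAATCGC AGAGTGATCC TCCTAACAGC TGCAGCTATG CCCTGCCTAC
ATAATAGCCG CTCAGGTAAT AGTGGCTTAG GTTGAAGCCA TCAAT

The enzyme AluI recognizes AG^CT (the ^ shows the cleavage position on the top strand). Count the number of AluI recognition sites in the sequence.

AGCT occurs starting at positions 39, 78, 84.
AluI cuts at 3 sites.

3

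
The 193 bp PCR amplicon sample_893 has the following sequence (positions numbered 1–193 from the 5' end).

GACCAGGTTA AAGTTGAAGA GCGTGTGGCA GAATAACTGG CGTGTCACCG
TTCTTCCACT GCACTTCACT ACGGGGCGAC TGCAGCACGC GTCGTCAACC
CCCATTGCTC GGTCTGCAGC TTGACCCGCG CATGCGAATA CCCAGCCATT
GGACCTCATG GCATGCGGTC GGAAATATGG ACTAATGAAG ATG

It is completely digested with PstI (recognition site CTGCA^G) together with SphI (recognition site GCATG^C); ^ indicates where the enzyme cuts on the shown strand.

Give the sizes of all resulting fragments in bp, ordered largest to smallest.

84, 34, 31, 28, 16 bp

PstI sites (CTGCAG) start at positions 80, 114.
PstI cuts after base 5 of each site (before the last base), so after positions 84, 118.
SphI sites (GCATGC) start at positions 130, 161.
SphI cuts after base 5 of each site (before the last base), so after positions 134, 165.
Combined cut positions: 84, 118, 134, 165.
Linear molecule, 4 cuts → 5 fragments:
  1–84 → 84 bp
  85–118 → 34 bp
  119–134 → 16 bp
  135–165 → 31 bp
  166–193 → 28 bp
Sorted largest to smallest: 84, 34, 31, 28, 16 bp.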